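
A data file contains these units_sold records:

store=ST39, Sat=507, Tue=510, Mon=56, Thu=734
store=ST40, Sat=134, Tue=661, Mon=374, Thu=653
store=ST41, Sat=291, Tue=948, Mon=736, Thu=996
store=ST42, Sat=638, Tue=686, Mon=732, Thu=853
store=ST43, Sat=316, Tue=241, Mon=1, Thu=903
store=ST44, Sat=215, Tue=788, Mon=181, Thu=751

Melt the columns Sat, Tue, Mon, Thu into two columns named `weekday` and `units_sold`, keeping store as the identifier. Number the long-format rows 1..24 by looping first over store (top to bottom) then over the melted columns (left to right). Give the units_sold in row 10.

24 rows total (6 × 4). Row 10: index ⌊(10-1)/4⌋ = 2 into store → ST41; (10-1) mod 4 = 1 into the melted columns → Tue.
So row 10 is (ST41, Tue, 948); units_sold = 948.

948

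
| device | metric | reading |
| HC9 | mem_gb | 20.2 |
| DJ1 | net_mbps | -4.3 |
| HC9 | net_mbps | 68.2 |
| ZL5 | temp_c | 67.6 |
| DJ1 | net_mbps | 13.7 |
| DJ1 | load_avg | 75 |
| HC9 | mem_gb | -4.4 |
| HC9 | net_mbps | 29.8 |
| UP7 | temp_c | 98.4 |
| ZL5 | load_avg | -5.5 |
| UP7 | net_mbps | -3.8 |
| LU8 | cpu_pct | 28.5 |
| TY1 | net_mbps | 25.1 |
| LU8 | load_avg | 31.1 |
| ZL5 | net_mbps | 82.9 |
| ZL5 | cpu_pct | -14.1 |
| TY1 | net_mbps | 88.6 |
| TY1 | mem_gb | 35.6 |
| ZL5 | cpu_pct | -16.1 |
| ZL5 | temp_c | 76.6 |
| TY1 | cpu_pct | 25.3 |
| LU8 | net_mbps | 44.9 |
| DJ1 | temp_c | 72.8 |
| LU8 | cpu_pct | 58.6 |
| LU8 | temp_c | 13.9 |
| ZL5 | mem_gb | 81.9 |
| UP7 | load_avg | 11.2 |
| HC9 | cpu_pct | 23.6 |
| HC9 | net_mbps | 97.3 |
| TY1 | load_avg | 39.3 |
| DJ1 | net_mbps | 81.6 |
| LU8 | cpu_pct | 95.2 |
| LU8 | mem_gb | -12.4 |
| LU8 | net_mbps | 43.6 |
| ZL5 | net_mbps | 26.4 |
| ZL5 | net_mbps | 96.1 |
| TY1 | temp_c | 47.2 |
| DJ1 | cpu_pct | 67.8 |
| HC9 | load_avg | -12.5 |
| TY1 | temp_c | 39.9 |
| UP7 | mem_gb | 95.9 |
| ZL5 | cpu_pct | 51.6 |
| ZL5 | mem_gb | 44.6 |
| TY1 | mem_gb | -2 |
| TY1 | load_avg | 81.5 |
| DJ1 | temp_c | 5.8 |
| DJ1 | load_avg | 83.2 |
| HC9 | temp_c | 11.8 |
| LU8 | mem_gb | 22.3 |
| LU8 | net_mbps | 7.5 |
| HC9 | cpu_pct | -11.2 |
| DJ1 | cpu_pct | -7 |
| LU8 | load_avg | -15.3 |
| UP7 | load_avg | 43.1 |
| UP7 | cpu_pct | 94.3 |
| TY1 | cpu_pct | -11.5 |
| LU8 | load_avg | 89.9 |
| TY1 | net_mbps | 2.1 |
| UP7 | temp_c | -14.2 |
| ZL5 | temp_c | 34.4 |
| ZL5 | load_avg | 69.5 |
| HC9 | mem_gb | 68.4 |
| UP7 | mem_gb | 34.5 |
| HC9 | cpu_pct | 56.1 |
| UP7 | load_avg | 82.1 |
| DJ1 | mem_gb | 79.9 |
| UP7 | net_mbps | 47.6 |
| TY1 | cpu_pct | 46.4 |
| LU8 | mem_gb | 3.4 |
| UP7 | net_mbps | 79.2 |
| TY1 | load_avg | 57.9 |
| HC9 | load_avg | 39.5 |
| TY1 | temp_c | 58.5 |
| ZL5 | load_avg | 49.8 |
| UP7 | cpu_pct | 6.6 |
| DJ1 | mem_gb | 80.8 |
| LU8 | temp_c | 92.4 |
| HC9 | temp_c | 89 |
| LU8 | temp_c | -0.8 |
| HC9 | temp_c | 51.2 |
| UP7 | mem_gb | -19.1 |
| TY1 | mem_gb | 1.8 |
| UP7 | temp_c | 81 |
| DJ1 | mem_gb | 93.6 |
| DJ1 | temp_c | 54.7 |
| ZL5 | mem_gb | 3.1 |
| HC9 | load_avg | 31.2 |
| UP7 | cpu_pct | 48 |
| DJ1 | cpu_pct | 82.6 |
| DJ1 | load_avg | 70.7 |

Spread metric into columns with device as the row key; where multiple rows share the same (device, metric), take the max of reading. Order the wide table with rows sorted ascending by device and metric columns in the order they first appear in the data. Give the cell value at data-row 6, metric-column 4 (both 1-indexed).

With rows sorted ascending by device, row 6 is device=ZL5. metric columns in first-appearance order: mem_gb, net_mbps, temp_c, load_avg, cpu_pct; column 4 is load_avg.
Long rows with device=ZL5, metric=load_avg: max(-5.5, 69.5, 49.8) = 69.5.

69.5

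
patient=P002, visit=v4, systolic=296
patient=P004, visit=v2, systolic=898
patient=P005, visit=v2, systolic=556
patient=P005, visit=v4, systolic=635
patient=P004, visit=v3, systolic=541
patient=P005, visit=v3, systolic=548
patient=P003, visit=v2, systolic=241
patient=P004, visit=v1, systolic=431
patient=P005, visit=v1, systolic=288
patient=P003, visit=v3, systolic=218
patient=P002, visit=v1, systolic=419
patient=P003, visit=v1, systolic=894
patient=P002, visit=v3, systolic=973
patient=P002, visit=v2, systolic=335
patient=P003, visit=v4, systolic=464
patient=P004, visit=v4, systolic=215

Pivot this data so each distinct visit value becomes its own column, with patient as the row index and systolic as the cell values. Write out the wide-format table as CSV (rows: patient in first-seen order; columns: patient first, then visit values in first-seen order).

patient,v4,v2,v3,v1
P002,296,335,973,419
P004,215,898,541,431
P005,635,556,548,288
P003,464,241,218,894

Columns: patient plus the 4 distinct visit values (v4, v2, v3, v1).
For example, row P002 column v4 takes systolic=296 from the long row (P002, v4).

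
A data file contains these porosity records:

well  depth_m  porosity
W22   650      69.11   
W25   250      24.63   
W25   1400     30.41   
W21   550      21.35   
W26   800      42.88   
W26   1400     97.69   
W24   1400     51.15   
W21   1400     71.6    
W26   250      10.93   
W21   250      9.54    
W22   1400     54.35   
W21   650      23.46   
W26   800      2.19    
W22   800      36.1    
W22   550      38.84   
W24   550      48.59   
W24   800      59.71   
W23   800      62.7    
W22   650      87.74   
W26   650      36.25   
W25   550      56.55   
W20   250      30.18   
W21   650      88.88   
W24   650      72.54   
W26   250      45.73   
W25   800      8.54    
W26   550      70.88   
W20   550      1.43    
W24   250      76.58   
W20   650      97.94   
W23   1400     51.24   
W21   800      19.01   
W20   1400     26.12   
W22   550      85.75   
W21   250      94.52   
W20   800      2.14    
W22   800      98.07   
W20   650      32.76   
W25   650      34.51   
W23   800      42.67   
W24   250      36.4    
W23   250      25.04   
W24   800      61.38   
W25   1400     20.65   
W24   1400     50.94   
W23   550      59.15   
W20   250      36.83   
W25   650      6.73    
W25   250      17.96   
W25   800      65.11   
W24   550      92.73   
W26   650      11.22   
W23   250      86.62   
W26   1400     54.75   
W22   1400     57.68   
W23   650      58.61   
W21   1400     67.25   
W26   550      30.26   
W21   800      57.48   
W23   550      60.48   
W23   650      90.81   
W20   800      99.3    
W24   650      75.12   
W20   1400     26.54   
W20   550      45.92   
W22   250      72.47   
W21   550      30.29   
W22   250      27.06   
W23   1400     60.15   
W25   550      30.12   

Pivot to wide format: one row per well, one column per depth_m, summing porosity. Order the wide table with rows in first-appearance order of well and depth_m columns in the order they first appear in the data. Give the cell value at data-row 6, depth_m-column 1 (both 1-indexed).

With rows in first-appearance order of well, row 6 is well=W23. depth_m columns in first-appearance order: 650, 250, 1400, 550, 800; column 1 is 650.
Long rows with well=W23, depth_m=650: 58.61 + 90.81 = 149.42.

149.42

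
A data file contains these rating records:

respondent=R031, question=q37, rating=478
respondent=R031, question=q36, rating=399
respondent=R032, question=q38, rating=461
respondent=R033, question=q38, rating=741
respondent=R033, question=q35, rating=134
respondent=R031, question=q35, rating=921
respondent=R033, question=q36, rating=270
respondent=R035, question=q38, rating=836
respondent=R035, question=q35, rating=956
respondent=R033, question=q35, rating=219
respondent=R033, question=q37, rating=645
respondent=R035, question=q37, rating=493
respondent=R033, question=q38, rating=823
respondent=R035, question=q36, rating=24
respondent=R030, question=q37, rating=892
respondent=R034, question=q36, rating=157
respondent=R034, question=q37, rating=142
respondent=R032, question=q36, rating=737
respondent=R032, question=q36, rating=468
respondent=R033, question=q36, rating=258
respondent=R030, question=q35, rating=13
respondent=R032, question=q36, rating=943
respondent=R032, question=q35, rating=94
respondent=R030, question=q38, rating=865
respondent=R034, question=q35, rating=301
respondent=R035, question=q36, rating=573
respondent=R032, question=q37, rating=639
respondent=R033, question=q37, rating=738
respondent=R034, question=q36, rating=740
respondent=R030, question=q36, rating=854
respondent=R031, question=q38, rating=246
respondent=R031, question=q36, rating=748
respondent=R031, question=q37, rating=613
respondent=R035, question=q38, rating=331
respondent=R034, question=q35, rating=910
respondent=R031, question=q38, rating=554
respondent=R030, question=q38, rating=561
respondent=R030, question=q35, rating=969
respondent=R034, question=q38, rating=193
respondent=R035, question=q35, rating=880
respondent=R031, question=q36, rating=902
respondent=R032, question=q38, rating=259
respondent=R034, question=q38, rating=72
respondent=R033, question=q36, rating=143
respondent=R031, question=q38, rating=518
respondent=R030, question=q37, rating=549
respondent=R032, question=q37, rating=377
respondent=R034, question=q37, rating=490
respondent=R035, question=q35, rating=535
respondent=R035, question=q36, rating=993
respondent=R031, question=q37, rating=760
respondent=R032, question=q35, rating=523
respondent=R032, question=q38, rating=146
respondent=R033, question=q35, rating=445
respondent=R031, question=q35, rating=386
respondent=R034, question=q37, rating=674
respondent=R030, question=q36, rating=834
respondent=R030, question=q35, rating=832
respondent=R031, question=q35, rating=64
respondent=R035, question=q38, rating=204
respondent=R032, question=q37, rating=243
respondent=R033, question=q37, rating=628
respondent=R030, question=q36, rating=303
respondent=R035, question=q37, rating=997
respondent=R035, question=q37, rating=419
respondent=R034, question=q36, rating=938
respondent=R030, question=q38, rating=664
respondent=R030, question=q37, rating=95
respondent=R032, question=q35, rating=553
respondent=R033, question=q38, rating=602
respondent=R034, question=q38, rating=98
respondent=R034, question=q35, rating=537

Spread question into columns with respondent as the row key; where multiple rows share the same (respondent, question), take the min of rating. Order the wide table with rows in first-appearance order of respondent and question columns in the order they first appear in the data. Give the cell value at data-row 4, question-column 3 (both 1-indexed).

204

With rows in first-appearance order of respondent, row 4 is respondent=R035. question columns in first-appearance order: q37, q36, q38, q35; column 3 is q38.
Long rows with respondent=R035, question=q38: min(836, 331, 204) = 204.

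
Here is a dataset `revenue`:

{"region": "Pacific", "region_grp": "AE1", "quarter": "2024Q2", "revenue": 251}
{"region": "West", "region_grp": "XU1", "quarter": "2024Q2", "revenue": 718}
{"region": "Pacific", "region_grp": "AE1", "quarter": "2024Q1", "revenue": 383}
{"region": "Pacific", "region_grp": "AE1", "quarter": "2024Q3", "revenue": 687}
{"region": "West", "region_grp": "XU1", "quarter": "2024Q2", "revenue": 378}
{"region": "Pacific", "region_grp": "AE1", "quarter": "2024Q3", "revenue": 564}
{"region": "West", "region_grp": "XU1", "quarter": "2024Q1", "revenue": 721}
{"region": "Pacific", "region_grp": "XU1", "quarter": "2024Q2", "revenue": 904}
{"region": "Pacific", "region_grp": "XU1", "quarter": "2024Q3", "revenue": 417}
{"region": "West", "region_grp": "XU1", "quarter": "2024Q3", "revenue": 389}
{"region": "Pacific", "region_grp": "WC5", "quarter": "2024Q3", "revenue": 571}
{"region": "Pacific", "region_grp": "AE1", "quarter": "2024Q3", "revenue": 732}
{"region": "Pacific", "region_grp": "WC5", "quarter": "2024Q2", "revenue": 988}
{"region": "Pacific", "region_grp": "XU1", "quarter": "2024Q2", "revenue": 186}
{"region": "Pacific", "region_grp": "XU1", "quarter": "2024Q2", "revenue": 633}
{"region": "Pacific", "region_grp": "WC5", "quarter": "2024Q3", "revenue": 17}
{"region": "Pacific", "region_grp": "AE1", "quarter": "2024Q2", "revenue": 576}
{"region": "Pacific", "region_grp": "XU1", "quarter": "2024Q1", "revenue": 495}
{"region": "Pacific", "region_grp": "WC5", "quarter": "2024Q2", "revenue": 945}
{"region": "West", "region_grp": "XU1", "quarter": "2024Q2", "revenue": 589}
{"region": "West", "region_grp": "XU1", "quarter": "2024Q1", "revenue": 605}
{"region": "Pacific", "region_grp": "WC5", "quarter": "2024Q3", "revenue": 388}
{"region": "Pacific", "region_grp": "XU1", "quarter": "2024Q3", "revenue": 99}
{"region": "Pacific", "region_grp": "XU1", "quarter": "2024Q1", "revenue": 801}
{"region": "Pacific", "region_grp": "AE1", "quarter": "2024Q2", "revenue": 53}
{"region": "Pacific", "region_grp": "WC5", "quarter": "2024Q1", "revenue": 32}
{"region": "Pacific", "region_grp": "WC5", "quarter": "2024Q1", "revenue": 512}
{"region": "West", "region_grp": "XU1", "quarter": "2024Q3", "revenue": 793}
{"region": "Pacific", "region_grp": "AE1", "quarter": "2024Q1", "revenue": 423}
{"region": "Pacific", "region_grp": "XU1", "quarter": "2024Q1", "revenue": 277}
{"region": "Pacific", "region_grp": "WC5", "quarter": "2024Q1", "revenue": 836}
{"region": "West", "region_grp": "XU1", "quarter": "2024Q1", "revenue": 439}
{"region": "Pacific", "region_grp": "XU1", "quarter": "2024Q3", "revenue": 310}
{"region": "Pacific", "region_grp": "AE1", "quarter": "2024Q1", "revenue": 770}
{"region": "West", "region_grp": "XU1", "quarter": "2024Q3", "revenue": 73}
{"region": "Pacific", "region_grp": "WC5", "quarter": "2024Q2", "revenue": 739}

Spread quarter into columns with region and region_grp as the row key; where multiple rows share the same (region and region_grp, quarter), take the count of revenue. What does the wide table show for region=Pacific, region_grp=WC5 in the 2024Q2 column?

Rows with region=Pacific, region_grp=WC5 and quarter=2024Q2: revenue values are 988, 945, 739.
3 rows match — count = 3.

3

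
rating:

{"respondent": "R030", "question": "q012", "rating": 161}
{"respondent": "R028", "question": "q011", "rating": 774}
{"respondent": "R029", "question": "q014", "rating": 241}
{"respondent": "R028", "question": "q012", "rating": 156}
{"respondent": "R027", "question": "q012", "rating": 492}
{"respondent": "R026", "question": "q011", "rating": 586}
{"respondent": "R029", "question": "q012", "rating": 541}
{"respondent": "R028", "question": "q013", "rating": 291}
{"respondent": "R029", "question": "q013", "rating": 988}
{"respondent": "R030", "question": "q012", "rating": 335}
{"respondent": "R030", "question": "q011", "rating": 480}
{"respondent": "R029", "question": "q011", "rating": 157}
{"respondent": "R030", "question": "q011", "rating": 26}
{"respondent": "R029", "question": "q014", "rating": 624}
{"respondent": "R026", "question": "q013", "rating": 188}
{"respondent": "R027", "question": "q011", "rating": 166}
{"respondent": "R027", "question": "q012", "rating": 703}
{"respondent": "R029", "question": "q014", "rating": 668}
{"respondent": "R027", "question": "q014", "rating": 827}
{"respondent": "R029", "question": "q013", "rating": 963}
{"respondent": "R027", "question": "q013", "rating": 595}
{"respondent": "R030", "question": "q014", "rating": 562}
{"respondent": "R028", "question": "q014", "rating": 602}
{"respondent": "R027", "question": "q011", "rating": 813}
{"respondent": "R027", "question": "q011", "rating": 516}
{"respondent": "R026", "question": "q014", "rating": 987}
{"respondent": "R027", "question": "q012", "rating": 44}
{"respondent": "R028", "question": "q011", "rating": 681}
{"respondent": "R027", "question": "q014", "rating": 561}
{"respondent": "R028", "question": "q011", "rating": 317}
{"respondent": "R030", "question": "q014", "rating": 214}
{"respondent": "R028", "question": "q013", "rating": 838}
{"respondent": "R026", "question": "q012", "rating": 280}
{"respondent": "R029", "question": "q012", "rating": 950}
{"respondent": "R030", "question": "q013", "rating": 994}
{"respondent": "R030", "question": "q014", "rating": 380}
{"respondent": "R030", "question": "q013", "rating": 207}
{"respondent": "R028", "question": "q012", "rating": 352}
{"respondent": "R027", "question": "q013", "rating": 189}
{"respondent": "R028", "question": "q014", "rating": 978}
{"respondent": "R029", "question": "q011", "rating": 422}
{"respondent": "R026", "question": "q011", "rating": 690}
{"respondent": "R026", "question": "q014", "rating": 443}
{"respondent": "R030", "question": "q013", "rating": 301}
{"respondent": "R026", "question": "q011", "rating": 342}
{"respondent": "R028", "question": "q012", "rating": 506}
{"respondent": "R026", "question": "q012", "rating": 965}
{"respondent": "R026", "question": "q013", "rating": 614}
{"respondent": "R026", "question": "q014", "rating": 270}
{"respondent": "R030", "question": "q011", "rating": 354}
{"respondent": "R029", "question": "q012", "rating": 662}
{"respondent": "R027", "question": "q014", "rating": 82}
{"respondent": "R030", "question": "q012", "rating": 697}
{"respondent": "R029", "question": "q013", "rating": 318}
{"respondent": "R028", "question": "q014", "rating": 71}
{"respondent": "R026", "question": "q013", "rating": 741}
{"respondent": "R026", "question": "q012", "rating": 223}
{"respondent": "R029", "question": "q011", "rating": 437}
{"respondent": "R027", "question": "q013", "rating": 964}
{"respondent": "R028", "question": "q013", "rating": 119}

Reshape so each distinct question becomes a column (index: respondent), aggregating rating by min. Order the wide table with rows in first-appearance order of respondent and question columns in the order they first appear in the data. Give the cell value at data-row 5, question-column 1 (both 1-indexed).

223

With rows in first-appearance order of respondent, row 5 is respondent=R026. question columns in first-appearance order: q012, q011, q014, q013; column 1 is q012.
Long rows with respondent=R026, question=q012: min(280, 965, 223) = 223.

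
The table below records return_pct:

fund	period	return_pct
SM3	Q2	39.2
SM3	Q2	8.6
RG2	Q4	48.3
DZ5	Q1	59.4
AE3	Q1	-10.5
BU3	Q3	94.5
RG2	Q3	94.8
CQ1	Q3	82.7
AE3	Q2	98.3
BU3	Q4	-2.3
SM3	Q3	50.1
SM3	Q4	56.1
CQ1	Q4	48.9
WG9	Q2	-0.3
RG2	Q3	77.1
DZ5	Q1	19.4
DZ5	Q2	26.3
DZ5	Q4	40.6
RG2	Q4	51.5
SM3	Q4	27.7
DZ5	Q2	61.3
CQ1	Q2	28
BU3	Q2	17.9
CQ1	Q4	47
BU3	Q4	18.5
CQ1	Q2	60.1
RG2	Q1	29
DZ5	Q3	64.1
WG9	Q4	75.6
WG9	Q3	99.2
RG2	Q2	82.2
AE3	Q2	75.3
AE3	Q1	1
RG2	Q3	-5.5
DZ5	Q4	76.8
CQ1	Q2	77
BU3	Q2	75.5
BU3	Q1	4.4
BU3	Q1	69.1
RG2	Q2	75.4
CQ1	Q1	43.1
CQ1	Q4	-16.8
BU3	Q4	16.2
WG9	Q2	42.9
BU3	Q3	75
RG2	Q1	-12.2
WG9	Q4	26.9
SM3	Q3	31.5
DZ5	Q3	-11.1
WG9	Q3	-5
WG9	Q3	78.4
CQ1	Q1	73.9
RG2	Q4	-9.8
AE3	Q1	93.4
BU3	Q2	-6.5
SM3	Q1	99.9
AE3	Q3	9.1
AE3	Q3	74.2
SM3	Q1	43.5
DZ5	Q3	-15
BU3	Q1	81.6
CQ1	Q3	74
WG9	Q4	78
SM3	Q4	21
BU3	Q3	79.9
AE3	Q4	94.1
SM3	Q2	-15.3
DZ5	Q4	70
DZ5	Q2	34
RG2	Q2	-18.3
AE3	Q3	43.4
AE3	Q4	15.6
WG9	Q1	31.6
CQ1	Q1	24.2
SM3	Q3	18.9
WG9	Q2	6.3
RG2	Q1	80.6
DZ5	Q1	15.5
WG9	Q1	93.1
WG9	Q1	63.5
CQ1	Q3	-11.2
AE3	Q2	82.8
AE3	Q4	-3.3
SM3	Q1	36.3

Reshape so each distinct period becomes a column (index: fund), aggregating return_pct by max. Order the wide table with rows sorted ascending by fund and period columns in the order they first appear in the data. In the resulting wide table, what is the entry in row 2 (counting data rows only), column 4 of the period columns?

94.5

With rows sorted ascending by fund, row 2 is fund=BU3. period columns in first-appearance order: Q2, Q4, Q1, Q3; column 4 is Q3.
Long rows with fund=BU3, period=Q3: max(94.5, 75, 79.9) = 94.5.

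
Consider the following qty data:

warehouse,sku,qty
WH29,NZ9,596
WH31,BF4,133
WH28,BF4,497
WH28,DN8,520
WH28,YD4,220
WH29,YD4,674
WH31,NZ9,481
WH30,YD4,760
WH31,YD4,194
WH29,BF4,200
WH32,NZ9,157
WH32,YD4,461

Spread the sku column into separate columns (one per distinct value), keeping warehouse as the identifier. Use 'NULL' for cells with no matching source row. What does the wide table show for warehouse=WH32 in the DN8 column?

NULL

No long-format row has warehouse=WH32 and sku=DN8, so the cell is NULL.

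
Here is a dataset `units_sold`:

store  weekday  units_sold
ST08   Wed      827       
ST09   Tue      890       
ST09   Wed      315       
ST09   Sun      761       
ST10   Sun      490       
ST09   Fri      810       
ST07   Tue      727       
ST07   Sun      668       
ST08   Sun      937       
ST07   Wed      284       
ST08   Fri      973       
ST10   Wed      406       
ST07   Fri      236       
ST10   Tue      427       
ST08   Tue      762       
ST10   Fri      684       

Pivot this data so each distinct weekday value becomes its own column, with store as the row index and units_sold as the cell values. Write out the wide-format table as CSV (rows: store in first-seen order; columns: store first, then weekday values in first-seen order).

store,Wed,Tue,Sun,Fri
ST08,827,762,937,973
ST09,315,890,761,810
ST10,406,427,490,684
ST07,284,727,668,236

Columns: store plus the 4 distinct weekday values (Wed, Tue, Sun, Fri).
For example, row ST08 column Wed takes units_sold=827 from the long row (ST08, Wed).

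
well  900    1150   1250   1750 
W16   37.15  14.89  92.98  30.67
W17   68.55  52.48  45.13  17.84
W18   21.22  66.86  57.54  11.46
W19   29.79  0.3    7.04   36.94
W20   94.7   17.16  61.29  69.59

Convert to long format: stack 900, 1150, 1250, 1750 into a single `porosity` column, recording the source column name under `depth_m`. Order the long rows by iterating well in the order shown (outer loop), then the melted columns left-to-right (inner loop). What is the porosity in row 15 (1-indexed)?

7.04

20 rows total (5 × 4). Row 15: index ⌊(15-1)/4⌋ = 3 into well → W19; (15-1) mod 4 = 2 into the melted columns → 1250.
So row 15 is (W19, 1250, 7.04); porosity = 7.04.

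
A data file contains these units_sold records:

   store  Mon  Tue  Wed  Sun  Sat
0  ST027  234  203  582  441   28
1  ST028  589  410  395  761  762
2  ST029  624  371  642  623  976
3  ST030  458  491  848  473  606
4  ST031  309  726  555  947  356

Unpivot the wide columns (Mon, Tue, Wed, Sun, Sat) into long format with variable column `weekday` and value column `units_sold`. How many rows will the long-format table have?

5 store values × 5 melted columns = 25 rows.

25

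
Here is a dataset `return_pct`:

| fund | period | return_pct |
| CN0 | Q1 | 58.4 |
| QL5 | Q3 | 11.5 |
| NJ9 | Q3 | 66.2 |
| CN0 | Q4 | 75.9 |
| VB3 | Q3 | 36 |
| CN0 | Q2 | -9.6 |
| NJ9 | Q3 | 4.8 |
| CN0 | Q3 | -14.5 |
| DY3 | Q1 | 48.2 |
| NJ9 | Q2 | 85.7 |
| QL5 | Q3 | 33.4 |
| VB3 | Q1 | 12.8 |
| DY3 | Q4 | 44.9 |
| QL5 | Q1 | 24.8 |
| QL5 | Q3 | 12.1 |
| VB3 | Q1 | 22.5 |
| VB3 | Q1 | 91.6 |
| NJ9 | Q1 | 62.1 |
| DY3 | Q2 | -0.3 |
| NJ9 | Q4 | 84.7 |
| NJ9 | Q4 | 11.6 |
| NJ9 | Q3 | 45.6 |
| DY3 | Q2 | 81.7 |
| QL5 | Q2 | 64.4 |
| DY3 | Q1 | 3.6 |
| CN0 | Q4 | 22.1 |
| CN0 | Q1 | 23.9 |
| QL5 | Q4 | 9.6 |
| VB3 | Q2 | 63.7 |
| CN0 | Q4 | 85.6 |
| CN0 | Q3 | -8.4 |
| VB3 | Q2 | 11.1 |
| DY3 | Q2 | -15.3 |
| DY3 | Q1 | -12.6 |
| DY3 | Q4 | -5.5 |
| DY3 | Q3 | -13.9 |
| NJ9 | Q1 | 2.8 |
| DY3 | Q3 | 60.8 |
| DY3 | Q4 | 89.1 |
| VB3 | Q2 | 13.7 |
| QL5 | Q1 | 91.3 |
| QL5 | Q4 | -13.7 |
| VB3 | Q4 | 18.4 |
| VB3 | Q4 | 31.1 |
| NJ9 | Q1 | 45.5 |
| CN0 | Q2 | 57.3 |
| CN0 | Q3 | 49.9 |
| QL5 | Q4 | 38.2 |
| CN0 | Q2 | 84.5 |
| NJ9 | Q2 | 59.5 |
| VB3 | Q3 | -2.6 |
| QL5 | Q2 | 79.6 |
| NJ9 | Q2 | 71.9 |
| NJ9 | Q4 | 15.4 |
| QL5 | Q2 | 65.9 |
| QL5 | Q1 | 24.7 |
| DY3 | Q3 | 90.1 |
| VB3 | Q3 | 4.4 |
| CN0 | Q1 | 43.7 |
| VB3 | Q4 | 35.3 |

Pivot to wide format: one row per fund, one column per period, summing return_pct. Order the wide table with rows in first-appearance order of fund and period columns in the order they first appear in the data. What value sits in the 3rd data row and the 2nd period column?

116.6

With rows in first-appearance order of fund, row 3 is fund=NJ9. period columns in first-appearance order: Q1, Q3, Q4, Q2; column 2 is Q3.
Long rows with fund=NJ9, period=Q3: 66.2 + 4.8 + 45.6 = 116.6.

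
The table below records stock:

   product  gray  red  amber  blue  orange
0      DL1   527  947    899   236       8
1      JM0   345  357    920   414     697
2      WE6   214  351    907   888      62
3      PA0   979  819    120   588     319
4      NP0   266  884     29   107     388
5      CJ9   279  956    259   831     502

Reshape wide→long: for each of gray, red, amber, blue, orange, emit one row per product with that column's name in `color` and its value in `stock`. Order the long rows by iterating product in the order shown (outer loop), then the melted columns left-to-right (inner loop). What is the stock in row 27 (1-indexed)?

30 rows total (6 × 5). Row 27: index ⌊(27-1)/5⌋ = 5 into product → CJ9; (27-1) mod 5 = 1 into the melted columns → red.
So row 27 is (CJ9, red, 956); stock = 956.

956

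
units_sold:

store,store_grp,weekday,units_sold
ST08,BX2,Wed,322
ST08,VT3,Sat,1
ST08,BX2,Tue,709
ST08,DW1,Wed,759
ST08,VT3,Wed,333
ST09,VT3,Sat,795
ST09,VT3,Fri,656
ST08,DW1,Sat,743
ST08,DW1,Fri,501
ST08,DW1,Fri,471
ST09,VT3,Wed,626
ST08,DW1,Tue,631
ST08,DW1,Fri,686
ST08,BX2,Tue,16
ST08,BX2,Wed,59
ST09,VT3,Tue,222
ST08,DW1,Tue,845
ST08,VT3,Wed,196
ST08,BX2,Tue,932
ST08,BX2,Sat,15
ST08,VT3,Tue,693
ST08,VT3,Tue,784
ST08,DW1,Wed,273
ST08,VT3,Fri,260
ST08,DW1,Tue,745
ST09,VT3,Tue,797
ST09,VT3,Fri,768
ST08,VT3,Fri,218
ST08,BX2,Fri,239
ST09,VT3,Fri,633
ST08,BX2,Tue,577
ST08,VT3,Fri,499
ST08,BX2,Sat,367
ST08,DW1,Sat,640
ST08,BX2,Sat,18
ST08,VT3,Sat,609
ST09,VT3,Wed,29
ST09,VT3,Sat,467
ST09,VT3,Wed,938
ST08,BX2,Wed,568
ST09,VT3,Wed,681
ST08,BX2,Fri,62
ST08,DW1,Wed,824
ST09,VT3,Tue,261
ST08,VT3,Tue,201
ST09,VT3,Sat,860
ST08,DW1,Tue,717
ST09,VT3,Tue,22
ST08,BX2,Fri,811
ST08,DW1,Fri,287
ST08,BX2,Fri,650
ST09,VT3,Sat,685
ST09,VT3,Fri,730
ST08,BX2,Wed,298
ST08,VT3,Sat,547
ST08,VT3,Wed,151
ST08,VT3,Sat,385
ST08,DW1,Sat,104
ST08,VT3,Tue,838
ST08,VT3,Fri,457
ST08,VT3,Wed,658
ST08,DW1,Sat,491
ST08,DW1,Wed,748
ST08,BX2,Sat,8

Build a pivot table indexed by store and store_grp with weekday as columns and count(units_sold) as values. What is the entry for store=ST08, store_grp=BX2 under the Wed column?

Rows with store=ST08, store_grp=BX2 and weekday=Wed: units_sold values are 322, 59, 568, 298.
4 rows match — count = 4.

4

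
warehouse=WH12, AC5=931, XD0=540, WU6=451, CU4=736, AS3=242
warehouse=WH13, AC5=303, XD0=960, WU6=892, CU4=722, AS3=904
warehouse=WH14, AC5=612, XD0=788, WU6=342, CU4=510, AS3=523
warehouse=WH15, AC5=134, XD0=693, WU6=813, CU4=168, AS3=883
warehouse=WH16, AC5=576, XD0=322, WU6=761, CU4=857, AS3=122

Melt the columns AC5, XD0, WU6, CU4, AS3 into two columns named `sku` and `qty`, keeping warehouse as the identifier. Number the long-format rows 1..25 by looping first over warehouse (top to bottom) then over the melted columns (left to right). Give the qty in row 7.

25 rows total (5 × 5). Row 7: index ⌊(7-1)/5⌋ = 1 into warehouse → WH13; (7-1) mod 5 = 1 into the melted columns → XD0.
So row 7 is (WH13, XD0, 960); qty = 960.

960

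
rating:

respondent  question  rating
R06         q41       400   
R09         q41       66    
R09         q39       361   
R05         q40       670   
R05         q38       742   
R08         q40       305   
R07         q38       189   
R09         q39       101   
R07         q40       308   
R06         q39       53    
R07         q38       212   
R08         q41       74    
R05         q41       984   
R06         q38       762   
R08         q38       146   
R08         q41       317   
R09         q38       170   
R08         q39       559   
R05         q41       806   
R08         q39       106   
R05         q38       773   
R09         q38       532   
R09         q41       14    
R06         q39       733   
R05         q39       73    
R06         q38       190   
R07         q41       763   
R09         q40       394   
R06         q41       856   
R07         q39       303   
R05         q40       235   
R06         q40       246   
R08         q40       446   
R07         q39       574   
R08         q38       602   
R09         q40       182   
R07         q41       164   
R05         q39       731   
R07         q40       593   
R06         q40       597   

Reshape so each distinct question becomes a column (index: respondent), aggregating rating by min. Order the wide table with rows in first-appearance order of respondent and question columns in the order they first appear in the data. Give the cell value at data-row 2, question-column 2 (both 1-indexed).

101

With rows in first-appearance order of respondent, row 2 is respondent=R09. question columns in first-appearance order: q41, q39, q40, q38; column 2 is q39.
Long rows with respondent=R09, question=q39: min(361, 101) = 101.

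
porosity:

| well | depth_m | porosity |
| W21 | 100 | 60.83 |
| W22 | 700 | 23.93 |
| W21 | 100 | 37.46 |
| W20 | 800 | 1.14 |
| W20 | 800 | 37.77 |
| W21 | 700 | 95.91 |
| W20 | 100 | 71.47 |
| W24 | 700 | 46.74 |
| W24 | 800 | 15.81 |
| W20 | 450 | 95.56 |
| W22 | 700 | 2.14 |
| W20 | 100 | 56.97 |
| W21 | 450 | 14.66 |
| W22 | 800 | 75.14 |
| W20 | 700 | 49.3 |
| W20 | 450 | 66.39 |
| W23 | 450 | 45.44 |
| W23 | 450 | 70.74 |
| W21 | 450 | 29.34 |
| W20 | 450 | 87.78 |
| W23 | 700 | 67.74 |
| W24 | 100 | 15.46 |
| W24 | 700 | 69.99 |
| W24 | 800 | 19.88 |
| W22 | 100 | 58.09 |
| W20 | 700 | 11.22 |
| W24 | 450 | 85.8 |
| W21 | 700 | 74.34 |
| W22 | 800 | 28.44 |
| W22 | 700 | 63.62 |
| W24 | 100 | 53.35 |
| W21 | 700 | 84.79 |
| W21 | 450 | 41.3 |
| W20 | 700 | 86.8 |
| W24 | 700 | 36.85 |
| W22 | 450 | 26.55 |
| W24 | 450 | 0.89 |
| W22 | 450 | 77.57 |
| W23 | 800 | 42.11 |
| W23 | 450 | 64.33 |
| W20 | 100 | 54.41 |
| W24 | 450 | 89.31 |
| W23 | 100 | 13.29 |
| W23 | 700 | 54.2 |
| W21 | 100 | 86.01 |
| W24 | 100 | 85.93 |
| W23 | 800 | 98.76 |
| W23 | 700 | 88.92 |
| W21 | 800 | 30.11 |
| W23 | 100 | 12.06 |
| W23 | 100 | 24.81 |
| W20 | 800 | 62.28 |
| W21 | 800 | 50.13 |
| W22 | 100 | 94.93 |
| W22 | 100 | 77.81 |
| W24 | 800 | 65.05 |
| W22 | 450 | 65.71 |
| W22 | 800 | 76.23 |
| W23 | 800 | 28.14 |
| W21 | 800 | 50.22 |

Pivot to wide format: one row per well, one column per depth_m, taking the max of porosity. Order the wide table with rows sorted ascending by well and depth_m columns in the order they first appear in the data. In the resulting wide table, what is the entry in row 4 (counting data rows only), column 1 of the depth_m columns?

With rows sorted ascending by well, row 4 is well=W23. depth_m columns in first-appearance order: 100, 700, 800, 450; column 1 is 100.
Long rows with well=W23, depth_m=100: max(13.29, 12.06, 24.81) = 24.81.

24.81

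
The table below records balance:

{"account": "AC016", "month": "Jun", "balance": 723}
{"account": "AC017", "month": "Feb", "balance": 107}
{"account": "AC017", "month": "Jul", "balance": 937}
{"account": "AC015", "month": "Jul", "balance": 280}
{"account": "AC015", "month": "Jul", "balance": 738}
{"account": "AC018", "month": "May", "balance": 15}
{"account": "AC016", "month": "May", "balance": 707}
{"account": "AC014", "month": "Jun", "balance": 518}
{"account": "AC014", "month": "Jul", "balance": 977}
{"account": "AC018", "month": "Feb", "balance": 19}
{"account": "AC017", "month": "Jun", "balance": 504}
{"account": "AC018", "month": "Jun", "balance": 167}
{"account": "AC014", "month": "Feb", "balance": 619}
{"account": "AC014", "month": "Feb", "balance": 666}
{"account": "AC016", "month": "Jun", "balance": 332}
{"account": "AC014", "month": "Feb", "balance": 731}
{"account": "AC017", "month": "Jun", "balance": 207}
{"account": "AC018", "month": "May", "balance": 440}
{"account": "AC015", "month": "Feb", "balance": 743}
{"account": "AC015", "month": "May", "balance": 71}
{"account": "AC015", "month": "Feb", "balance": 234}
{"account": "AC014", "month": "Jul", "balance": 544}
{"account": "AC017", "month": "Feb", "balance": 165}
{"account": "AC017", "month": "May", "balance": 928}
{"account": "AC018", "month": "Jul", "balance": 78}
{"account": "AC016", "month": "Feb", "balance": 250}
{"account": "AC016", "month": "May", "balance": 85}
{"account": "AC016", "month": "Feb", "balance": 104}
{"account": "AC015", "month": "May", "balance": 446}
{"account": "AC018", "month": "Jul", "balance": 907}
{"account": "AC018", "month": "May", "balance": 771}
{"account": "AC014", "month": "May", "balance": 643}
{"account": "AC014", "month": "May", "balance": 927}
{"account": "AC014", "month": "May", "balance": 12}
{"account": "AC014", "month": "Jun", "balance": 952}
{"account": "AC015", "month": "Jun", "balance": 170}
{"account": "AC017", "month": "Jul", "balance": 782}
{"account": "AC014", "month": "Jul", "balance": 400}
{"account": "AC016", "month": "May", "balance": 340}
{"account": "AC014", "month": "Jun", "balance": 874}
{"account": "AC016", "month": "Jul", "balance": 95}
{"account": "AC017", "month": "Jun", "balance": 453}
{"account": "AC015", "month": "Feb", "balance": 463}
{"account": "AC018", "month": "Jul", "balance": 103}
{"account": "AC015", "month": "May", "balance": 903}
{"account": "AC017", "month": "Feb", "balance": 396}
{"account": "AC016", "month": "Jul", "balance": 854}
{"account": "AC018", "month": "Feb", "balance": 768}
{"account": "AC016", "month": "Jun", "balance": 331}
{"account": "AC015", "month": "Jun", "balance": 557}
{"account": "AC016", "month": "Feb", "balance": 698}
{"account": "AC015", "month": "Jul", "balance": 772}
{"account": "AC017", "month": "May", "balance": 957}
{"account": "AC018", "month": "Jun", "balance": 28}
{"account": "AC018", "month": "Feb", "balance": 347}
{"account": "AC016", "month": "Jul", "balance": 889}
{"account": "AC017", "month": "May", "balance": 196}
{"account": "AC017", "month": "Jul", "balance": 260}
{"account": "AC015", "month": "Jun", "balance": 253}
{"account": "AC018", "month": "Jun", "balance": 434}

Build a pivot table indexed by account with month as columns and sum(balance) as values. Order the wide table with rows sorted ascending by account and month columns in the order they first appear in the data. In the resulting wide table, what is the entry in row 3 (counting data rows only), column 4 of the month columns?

With rows sorted ascending by account, row 3 is account=AC016. month columns in first-appearance order: Jun, Feb, Jul, May; column 4 is May.
Long rows with account=AC016, month=May: 707 + 85 + 340 = 1132.

1132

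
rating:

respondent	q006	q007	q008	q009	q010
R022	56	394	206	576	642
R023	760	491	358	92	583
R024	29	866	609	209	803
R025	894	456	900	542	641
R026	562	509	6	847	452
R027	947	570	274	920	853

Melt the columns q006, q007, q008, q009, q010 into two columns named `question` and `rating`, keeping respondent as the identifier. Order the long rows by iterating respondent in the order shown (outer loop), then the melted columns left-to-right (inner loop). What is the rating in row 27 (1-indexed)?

570

30 rows total (6 × 5). Row 27: index ⌊(27-1)/5⌋ = 5 into respondent → R027; (27-1) mod 5 = 1 into the melted columns → q007.
So row 27 is (R027, q007, 570); rating = 570.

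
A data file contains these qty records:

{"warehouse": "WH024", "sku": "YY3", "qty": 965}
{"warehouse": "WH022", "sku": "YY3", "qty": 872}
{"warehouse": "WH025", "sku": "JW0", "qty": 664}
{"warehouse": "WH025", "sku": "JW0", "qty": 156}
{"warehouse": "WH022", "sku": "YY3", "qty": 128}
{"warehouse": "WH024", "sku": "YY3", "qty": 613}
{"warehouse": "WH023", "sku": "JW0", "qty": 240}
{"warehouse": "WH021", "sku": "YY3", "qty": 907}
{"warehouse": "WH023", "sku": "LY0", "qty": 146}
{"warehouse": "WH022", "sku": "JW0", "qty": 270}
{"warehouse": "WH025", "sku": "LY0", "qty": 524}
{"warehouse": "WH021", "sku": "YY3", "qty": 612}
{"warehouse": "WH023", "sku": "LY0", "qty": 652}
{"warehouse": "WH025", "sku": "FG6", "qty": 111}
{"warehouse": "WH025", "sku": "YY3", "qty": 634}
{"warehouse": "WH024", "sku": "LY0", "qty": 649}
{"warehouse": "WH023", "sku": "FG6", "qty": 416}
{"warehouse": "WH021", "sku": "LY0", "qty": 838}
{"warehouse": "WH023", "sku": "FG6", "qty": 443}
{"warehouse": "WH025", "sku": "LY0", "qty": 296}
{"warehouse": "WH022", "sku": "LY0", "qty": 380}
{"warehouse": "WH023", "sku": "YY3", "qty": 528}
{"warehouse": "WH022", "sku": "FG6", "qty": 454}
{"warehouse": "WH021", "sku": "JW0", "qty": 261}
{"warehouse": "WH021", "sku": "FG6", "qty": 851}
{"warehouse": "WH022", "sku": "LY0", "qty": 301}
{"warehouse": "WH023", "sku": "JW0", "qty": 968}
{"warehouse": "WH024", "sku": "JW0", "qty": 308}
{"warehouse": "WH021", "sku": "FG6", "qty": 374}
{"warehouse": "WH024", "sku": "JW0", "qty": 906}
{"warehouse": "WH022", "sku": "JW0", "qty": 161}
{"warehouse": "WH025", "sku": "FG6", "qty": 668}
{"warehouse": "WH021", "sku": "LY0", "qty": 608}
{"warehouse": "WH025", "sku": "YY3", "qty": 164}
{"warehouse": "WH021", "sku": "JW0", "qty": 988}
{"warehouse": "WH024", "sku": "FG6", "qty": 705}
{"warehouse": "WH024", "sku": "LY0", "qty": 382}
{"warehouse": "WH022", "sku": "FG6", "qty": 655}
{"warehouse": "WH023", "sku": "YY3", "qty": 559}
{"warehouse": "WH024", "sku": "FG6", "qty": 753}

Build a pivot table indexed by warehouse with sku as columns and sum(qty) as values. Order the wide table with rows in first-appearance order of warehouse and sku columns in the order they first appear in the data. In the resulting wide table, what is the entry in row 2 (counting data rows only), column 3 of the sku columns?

With rows in first-appearance order of warehouse, row 2 is warehouse=WH022. sku columns in first-appearance order: YY3, JW0, LY0, FG6; column 3 is LY0.
Long rows with warehouse=WH022, sku=LY0: 380 + 301 = 681.

681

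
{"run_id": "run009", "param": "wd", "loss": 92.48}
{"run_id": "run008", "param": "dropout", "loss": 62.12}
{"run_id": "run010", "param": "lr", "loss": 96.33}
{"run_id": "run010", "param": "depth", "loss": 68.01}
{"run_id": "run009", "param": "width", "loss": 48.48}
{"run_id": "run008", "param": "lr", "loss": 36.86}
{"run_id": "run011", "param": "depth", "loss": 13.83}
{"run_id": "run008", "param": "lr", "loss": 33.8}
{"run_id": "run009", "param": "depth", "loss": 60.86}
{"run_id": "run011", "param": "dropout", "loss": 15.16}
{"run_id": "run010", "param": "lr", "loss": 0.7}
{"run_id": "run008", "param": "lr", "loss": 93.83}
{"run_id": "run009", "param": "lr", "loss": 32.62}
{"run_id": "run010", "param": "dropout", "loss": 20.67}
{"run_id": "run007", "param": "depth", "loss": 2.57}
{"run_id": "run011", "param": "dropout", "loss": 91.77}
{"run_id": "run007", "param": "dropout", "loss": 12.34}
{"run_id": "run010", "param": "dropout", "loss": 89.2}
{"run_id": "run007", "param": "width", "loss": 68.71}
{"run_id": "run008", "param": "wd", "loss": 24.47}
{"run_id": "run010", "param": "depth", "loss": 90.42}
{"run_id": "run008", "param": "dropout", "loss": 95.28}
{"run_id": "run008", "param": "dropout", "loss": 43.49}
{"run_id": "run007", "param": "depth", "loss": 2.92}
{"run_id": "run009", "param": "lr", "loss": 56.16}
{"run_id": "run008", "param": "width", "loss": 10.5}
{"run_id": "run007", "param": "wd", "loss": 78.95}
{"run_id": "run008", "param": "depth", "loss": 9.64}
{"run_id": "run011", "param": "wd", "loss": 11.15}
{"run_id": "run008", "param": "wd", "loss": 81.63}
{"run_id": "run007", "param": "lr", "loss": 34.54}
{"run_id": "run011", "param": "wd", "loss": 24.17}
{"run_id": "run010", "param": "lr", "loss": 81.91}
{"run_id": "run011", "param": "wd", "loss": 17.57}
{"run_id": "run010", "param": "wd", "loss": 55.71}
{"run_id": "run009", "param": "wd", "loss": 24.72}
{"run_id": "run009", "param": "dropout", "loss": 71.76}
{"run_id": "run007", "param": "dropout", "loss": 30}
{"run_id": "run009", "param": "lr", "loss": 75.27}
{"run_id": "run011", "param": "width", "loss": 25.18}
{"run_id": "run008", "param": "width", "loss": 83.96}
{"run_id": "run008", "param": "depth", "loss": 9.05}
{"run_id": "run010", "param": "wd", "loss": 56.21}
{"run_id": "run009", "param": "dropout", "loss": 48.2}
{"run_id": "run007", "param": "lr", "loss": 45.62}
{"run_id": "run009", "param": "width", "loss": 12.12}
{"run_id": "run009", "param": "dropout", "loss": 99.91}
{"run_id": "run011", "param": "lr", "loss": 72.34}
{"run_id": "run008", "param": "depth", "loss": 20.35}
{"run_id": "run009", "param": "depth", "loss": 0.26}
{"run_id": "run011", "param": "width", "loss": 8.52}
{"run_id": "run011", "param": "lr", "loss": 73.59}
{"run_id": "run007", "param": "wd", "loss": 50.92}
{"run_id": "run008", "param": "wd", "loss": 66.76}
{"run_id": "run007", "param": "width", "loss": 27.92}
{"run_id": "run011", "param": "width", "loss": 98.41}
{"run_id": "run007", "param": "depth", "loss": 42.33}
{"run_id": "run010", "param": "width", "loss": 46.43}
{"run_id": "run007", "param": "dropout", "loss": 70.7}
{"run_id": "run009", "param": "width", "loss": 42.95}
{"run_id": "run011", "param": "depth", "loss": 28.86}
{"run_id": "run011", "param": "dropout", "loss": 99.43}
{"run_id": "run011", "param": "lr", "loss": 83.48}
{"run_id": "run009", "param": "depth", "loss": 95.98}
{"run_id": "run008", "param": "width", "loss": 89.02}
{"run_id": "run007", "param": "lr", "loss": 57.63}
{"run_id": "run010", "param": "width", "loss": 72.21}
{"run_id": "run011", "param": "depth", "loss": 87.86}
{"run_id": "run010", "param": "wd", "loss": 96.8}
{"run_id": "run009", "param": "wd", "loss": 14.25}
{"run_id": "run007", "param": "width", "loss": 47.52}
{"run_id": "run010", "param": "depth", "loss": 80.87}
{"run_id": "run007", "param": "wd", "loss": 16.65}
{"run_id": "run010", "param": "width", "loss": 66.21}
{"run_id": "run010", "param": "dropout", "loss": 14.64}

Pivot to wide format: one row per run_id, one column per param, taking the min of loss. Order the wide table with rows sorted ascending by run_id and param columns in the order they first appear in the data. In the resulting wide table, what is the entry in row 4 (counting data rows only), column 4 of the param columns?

With rows sorted ascending by run_id, row 4 is run_id=run010. param columns in first-appearance order: wd, dropout, lr, depth, width; column 4 is depth.
Long rows with run_id=run010, param=depth: min(68.01, 90.42, 80.87) = 68.01.

68.01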